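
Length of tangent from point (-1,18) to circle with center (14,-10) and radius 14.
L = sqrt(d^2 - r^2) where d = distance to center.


d = sqrt((-1-14)^2 + (18+ 10)^2) = sqrt(225+784) = 31.7648
L = sqrt(1009.0000 - 196) = sqrt(813.0000) = 28.5132

28.5132


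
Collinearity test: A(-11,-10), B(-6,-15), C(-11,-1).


-11*(-15+ 1) - 6*(-1+ 10) - 11*(-10+ 15)
= 154 - 54 - 55 = 45

No, not collinear (determinant = 45)


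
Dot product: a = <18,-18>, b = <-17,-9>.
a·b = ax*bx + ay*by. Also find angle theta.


a·b = 18*(-17) - 18*(-9) = -306 + 162 = -144
|a| = sqrt(324+324) = 25.4558
|b| = sqrt(289+81) = 19.2354
cos(theta) = -144/(sqrt(648)*sqrt(370)) = -144/sqrt(239760) = -0.294086
theta = arccos(-144/sqrt(239760)) = 107.1027 degrees

a·b = -144, theta = 107.1027 deg


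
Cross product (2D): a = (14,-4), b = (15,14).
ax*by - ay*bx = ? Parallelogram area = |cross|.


cross = 14*14 + 4*15 = 196 + 60 = 256
Parallelogram area = |256| = 256

cross = 256, parallelogram area = 256


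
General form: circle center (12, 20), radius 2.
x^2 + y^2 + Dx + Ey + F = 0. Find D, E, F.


(x-12)^2 + (y-20)^2 = 2^2
D = -2h = -24, E = -2k = -40
F = h^2+k^2-r^2 = 144+400-4 = 540

D = -24, E = -40, F = 540


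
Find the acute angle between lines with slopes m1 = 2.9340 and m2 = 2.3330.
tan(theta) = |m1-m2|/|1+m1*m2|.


m1-m2 = 0.601
1+m1*m2 = 7.845022
tan(theta) = |0.601/7.845022| = 0.076609
theta = arctan(|0.601/7.845022|) = 4.3808 degrees (acute angle)

4.3808 degrees


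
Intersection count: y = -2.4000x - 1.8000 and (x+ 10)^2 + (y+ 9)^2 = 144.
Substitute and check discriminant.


Substitute y = -2.4000x - 1.8000: (x+ 10)^2 + (-2.4000x- 1.8000+ 9)^2 = 144
Expand to Ax^2 + Bx + C = 0, where b-k = 7.2
A = 1+m^2 = 6.76
B = 2(m(b-k) - h) = 2(-2.4000*7.2 + 10) = -14.56
C = h^2 + (b-k)^2 - r^2 = 100 + 51.84 - 144 = 7.84
disc = B^2-4AC = 211.9936 - 211.9936 = 0
disc = 0

1 intersection point (tangent)


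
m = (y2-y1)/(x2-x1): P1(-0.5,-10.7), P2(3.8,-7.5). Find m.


dy = -7.5 + 10.7 = 3.2
dx = 3.8 + 0.5 = 4.3
m = 3.2/4.3 = 0.7442

m = 0.7442


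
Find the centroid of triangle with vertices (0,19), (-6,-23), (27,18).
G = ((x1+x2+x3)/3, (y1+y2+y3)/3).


Gx = (0- 6+27)/3 = 21/3 = 7.0000
Gy = (19- 23+18)/3 = 14/3 = 4.6667

G = (7.0000, 4.6667)


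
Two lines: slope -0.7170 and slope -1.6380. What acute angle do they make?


m1-m2 = 0.921
1+m1*m2 = 2.174446
tan(theta) = |0.921/2.174446| = 0.423556
theta = arctan(|0.921/2.174446|) = 22.9554 degrees (acute angle)

22.9554 degrees


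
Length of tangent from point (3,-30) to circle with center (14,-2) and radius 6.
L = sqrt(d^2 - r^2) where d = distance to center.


d = sqrt((3-14)^2 + (-30+ 2)^2) = sqrt(121+784) = 30.0832
L = sqrt(905.0000 - 36) = sqrt(869.0000) = 29.4788

29.4788


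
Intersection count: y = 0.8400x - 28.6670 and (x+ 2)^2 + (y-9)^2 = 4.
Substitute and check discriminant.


Substitute y = 0.8400x - 28.6670: (x+ 2)^2 + (0.8400x- 28.6670-9)^2 = 4
Expand to Ax^2 + Bx + C = 0, where b-k = -37.667
A = 1+m^2 = 1.7056
B = 2(m(b-k) - h) = 2(0.8400*(-37.667) + 2) = -59.28056
C = h^2 + (b-k)^2 - r^2 = 4 + 1418.802889 - 4 = 1418.802889
disc = B^2-4AC = 3514.1848 - 9679.6408 = -6165.4560
disc < 0

0 intersection points


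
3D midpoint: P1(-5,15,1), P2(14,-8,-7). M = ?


Mx = (-5+14)/2 = 4.5000
My = (15- 8)/2 = 3.5000
Mz = (1- 7)/2 = -3.0000

M = (4.5000, 3.5000, -3.0000)


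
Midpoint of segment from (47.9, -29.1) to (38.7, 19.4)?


Mx = (47.9 + 38.7)/2 = 86.6/2 = 43.3000
My = (-29.1 + 19.4)/2 = -9.7/2 = -4.8500

(43.3000, -4.8500)


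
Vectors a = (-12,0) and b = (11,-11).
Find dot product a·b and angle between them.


a·b = -12*11 + 0*(-11) = -132 + 0 = -132
|a| = sqrt(144+0) = 12.0000
|b| = sqrt(121+121) = 15.5563
cos(theta) = -132/(sqrt(144)*sqrt(242)) = -132/sqrt(34848) = -0.707107
theta = arccos(-132/sqrt(34848)) = 135.0000 degrees

a·b = -132, theta = 135.0000 deg


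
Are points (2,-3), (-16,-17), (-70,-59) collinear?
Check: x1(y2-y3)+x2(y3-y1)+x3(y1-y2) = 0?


2*(-17+ 59) - 16*(-59+ 3) - 70*(-3+ 17)
= 84 + 896 - 980 = 0

Yes, collinear (determinant = 0)


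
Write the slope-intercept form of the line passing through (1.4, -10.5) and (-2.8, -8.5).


m = (2.0)/(-4.2) = -0.4762
b = y1 - m*x1 = -10.5 - (2.0*1.4)/(-4.2) = -10.5 + 0.6667 = -9.8333

y = -0.4762x - 9.8333


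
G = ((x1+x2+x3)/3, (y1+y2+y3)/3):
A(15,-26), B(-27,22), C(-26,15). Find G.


Gx = (15- 27- 26)/3 = -38/3 = -12.6667
Gy = (-26+22+15)/3 = 11/3 = 3.6667

G = (-12.6667, 3.6667)


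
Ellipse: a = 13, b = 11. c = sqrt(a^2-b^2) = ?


c^2 = 13^2 - 11^2 = 169 - 121 = 48
c = sqrt(48) = 6.9282

c = 6.9282


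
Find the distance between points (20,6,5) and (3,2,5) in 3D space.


dx=-17, dy=-4, dz=0
d = sqrt(289+16+0) = sqrt(305) = 17.4642

17.4642


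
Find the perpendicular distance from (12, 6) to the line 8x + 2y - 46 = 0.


|8*12 + 2*6 - 46| = |62| = 62
sqrt(64 + 4) = sqrt(68) = 8.2462
d = 62/sqrt(68) = 7.5186

7.5186


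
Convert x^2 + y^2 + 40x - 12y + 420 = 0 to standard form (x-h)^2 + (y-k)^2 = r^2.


h = -D/2 = -40/2 = -20
k = -E/2 = 12/2 = 6
r^2 = h^2 + k^2 - F = 400 + 36 - 420 = 16
r = 4

Center (-20, 6), radius = 4


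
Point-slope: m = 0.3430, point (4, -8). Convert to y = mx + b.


y + 8 = 0.3430(x - 4)
y = 0.3430x - 8 - 0.3430*4
y = 0.3430x - 9.3720

y = 0.3430x - 9.3720


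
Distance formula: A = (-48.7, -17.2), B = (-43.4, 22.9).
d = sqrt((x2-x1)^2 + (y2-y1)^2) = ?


dx = -43.4 + 48.7 = 5.3
dy = 22.9 + 17.2 = 40.1
d = sqrt(28.09 + 1608.01) = sqrt(1636.1) = 40.4487

40.4487


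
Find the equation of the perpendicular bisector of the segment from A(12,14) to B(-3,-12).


Midpoint = (4.5, 1)
Slope of AB = dy/dx = -26/(-15) = 1.7333
Perp slope = -dx/dy = -15/26 = -0.5769
b = My - (perp slope)*Mx = 1 + (-15*4.5)/(-26) = 1 + 2.5962 = 3.5962

y = -0.5769x + 3.5962


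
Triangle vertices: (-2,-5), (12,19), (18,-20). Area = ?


-2*(19+ 20) = -78
12*(-20+ 5) = -180
18*(-5-19) = -432
sum = -690
Area = |-690|/2 = 345.0000

345.0000 sq units


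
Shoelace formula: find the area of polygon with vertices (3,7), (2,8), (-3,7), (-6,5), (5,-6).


sum(xi*y_{i+1}) = 3*8 + 2*7 - 3*5 - 6*(-6) + 5*7 = 94
sum(yi*x_{i+1}) = 7*2 + 8*(-3) + 7*(-6) + 5*5 - 6*3 = -45
Area = |94 + 45|/2 = 139/2 = 69.5000

69.5000 sq units


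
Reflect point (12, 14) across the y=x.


Reflection rule for y=x: (y, x)
(12, 14) -> (14, 12)

(14, 12)


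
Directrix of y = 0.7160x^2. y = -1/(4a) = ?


a = 0.7160
1/(4a) = 0.3492
directrix: y = -0.3492 = -0.3492

y = -0.3492


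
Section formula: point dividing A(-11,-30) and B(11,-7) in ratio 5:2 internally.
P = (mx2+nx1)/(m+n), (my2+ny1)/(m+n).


Px = (5*11 + 2*(-11))/7 = 33/7 = 4.7143
Py = (5*(-7) + 2*(-30))/7 = -95/7 = -13.5714

P = (4.7143, -13.5714)


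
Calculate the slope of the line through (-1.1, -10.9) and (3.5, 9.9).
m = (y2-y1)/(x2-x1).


dy = 9.9 + 10.9 = 20.8
dx = 3.5 + 1.1 = 4.6
m = 20.8/4.6 = 4.5217

m = 4.5217


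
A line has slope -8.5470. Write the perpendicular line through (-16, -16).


Perpendicular slope = -1/m1 = -1/(-8.5470) = 0.1170
b2 = y0 - m2*x0 = -16 - 16/(-8.5470) = -16 + 1.8720 = -14.1280

y = 0.1170x - 14.1280


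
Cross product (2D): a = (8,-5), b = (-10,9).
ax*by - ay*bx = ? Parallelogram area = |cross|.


cross = 8*9 + 5*(-10) = 72 - 50 = 22
Parallelogram area = |22| = 22

cross = 22, parallelogram area = 22


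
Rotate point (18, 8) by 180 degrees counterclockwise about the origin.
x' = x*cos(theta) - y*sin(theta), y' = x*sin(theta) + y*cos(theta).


cos(180) = -1, sin(180) = 0
x' = 18*(-1) - 8*0 = -18
y' = 18*0 + 8*(-1) = -8

(-18, -8)


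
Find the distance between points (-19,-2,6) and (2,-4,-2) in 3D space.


dx=21, dy=-2, dz=-8
d = sqrt(441+4+64) = sqrt(509) = 22.5610

22.5610


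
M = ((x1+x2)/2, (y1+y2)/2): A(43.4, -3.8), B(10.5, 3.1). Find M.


Mx = (43.4 + 10.5)/2 = 53.9/2 = 26.9500
My = (-3.8 + 3.1)/2 = -0.7/2 = -0.3500

(26.9500, -0.3500)


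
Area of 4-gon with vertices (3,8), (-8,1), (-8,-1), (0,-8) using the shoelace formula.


sum(xi*y_{i+1}) = 3*1 - 8*(-1) - 8*(-8) + 0*8 = 75
sum(yi*x_{i+1}) = 8*(-8) + 1*(-8) - 1*0 - 8*3 = -96
Area = |75 + 96|/2 = 171/2 = 85.5000

85.5000 sq units


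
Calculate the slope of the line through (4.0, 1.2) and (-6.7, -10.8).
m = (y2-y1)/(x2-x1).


dy = -10.8 - 1.2 = -12.0
dx = -6.7 - 4.0 = -10.7
m = -12.0/(-10.7) = 1.1215

m = 1.1215


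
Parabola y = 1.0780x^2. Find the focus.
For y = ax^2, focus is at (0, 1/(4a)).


a = 1.0780
4a = 4.3120
focus = (0, 1/4.3120) = (0, 0.2319)

Focus = (0, 0.2319)


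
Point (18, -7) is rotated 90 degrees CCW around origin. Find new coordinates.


cos(90) = 0, sin(90) = 1
x' = 18*0 + 7*1 = 7
y' = 18*1 - 7*0 = 18

(7, 18)


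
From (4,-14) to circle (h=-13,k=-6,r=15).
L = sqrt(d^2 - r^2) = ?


d = sqrt((4+ 13)^2 + (-14+ 6)^2) = sqrt(289+64) = 18.7883
L = sqrt(353.0000 - 225) = sqrt(128.0000) = 11.3137

11.3137


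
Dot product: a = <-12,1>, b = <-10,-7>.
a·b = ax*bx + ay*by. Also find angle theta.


a·b = -12*(-10) + 1*(-7) = 120 - 7 = 113
|a| = sqrt(144+1) = 12.0416
|b| = sqrt(100+49) = 12.2066
cos(theta) = 113/(sqrt(145)*sqrt(149)) = 113/sqrt(21605) = 0.768779
theta = arccos(113/sqrt(21605)) = 39.7557 degrees

a·b = 113, theta = 39.7557 deg


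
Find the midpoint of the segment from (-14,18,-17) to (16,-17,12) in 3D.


Mx = (-14+16)/2 = 1.0000
My = (18- 17)/2 = 0.5000
Mz = (-17+12)/2 = -2.5000

M = (1.0000, 0.5000, -2.5000)


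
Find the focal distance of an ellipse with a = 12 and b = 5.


c^2 = 12^2 - 5^2 = 144 - 25 = 119
c = sqrt(119) = 10.9087

c = 10.9087


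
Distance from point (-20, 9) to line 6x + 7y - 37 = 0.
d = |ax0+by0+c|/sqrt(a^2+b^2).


|6*(-20) + 7*9 - 37| = |-94| = 94
sqrt(36 + 49) = sqrt(85) = 9.2195
d = 94/sqrt(85) = 10.1957

10.1957


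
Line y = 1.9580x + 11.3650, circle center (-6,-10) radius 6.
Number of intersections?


Substitute y = 1.9580x + 11.3650: (x+ 6)^2 + (1.9580x+11.3650+ 10)^2 = 36
Expand to Ax^2 + Bx + C = 0, where b-k = 21.365
A = 1+m^2 = 4.833764
B = 2(m(b-k) - h) = 2(1.9580*21.365 + 6) = 95.66534
C = h^2 + (b-k)^2 - r^2 = 36 + 456.463225 - 36 = 456.463225
disc = B^2-4AC = 9151.8573 - 8825.7420 = 326.1153
disc > 0

2 intersection points


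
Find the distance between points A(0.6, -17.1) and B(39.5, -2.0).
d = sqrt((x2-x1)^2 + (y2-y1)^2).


dx = 39.5 - 0.6 = 38.9
dy = -2.0 + 17.1 = 15.1
d = sqrt(1513.21 + 228.01) = sqrt(1741.22) = 41.7279

41.7279


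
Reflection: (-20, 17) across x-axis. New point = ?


Reflection rule for x-axis: (x, -y)
(-20, 17) -> (-20, -17)

(-20, -17)


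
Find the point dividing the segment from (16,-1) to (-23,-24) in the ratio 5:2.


Px = (5*(-23) + 2*16)/7 = -83/7 = -11.8571
Py = (5*(-24) + 2*(-1))/7 = -122/7 = -17.4286

P = (-11.8571, -17.4286)


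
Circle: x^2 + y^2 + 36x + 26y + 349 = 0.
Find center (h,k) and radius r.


h = -D/2 = -36/2 = -18
k = -E/2 = -26/2 = -13
r^2 = h^2 + k^2 - F = 324 + 169 - 349 = 144
r = 12

Center (-18, -13), radius = 12


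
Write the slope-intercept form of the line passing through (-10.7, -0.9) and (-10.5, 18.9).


m = (19.8)/(0.2) = 99.0000
b = y1 - m*x1 = -0.9 - (19.8*(-10.7))/(0.2) = -0.9 + 1059.3000 = 1058.4000

y = 99.0000x + 1058.4000


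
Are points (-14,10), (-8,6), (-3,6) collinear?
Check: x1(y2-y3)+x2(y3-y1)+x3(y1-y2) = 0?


-14*(6-6) - 8*(6-10) - 3*(10-6)
= 0 + 32 - 12 = 20

No, not collinear (determinant = 20)


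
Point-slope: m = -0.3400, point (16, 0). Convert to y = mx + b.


y - 0 = -0.3400(x - 16)
y = -0.3400x + 0 + 0.3400*16
y = -0.3400x + 5.4400

y = -0.3400x + 5.4400


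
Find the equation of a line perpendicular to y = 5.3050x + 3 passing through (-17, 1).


Perpendicular slope = -1/m1 = -1/5.3050 = -0.1885
b2 = y0 - m2*x0 = 1 - 17/5.3050 = 1 - 3.2045 = -2.2045

y = -0.1885x - 2.2045


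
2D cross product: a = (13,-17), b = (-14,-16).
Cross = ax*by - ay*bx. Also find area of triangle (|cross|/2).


cross = 13*(-16) + 17*(-14) = -208 - 238 = -446
Triangle area = |-446|/2 = 446/2 = 223.0000

cross = -446, triangle area = 223.0000


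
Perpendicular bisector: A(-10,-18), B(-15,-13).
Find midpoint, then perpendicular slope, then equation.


Midpoint = (-12.5, -15.5)
Slope of AB = dy/dx = 5/(-5) = -1.0000
Perp slope = -dx/dy = 5/5 = 1.0000
b = My - (perp slope)*Mx = -15.5 + (-5*(-12.5))/5 = -15.5 + 12.5000 = -3.0000

y = 1.0000x - 3.0000


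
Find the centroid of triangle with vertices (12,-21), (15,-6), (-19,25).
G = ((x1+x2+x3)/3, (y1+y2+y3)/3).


Gx = (12+15- 19)/3 = 8/3 = 2.6667
Gy = (-21- 6+25)/3 = -2/3 = -0.6667

G = (2.6667, -0.6667)


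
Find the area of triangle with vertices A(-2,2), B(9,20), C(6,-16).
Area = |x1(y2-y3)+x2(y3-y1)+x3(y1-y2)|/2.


-2*(20+ 16) = -72
9*(-16-2) = -162
6*(2-20) = -108
sum = -342
Area = |-342|/2 = 171.0000

171.0000 sq units


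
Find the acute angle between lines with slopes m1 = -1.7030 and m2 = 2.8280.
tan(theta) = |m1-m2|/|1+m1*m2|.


m1-m2 = -4.531
1+m1*m2 = -3.816084
tan(theta) = |-4.531/(-3.816084)| = 1.187343
theta = arctan(|-4.531/(-3.816084)|) = 49.8954 degrees (acute angle)

49.8954 degrees


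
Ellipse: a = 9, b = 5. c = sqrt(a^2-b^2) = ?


c^2 = 9^2 - 5^2 = 81 - 25 = 56
c = sqrt(56) = 7.4833

c = 7.4833


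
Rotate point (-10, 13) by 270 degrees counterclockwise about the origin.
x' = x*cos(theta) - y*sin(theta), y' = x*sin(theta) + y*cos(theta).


cos(270) = 0, sin(270) = -1
x' = -10*0 - 13*(-1) = 13
y' = -10*(-1) + 13*0 = 10

(13, 10)


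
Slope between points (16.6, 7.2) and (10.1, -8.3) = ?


dy = -8.3 - 7.2 = -15.5
dx = 10.1 - 16.6 = -6.5
m = -15.5/(-6.5) = 2.3846

m = 2.3846


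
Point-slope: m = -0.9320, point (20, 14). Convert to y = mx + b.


y - 14 = -0.9320(x - 20)
y = -0.9320x + 14 + 0.9320*20
y = -0.9320x + 32.6400

y = -0.9320x + 32.6400


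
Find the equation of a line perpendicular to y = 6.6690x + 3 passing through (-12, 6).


Perpendicular slope = -1/m1 = -1/6.6690 = -0.1499
b2 = y0 - m2*x0 = 6 - 12/6.6690 = 6 - 1.7994 = 4.2006

y = -0.1499x + 4.2006


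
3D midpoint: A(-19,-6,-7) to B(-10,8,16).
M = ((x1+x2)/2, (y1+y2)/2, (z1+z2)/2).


Mx = (-19- 10)/2 = -14.5000
My = (-6+8)/2 = 1.0000
Mz = (-7+16)/2 = 4.5000

M = (-14.5000, 1.0000, 4.5000)


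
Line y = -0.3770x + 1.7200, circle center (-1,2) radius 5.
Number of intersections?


Substitute y = -0.3770x + 1.7200: (x+ 1)^2 + (-0.3770x+1.7200-2)^2 = 25
Expand to Ax^2 + Bx + C = 0, where b-k = -0.28
A = 1+m^2 = 1.142129
B = 2(m(b-k) - h) = 2(-0.3770*(-0.28) + 1) = 2.21112
C = h^2 + (b-k)^2 - r^2 = 1 + 0.0784 - 25 = -23.9216
disc = B^2-4AC = 4.8891 + 109.2862 = 114.1753
disc > 0

2 intersection points


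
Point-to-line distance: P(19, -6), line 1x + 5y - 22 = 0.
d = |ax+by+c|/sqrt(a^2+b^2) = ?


|1*19 + 5*(-6) - 22| = |-33| = 33
sqrt(1 + 25) = sqrt(26) = 5.0990
d = 33/sqrt(26) = 6.4718

6.4718


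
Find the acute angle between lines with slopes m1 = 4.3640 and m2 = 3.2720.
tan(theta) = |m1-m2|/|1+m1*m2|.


m1-m2 = 1.092
1+m1*m2 = 15.279008
tan(theta) = |1.092/15.279008| = 0.071471
theta = arctan(|1.092/15.279008|) = 4.0880 degrees (acute angle)

4.0880 degrees


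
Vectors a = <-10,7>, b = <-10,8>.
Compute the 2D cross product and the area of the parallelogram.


cross = -10*8 - 7*(-10) = -80 + 70 = -10
Parallelogram area = |-10| = 10

cross = -10, parallelogram area = 10


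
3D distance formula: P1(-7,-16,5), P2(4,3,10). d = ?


dx=11, dy=19, dz=5
d = sqrt(121+361+25) = sqrt(507) = 22.5167

22.5167


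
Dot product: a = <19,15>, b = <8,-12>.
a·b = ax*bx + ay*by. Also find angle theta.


a·b = 19*8 + 15*(-12) = 152 - 180 = -28
|a| = sqrt(361+225) = 24.2074
|b| = sqrt(64+144) = 14.4222
cos(theta) = -28/(sqrt(586)*sqrt(208)) = -28/sqrt(121888) = -0.080201
theta = arccos(-28/sqrt(121888)) = 94.6001 degrees

a·b = -28, theta = 94.6001 deg


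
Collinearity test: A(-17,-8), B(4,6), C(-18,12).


-17*(6-12) + 4*(12+ 8) - 18*(-8-6)
= 102 + 80 + 252 = 434

No, not collinear (determinant = 434)


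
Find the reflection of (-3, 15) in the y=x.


Reflection rule for y=x: (y, x)
(-3, 15) -> (15, -3)

(15, -3)


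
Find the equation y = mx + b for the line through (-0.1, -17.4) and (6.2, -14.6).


m = (2.8)/(6.3) = 0.4444
b = y1 - m*x1 = -17.4 - (2.8*(-0.1))/(6.3) = -17.4 + 0.0444 = -17.3556

y = 0.4444x - 17.3556


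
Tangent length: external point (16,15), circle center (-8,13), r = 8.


d = sqrt((16+ 8)^2 + (15-13)^2) = sqrt(576+4) = 24.0832
L = sqrt(580.0000 - 64) = sqrt(516.0000) = 22.7156

22.7156


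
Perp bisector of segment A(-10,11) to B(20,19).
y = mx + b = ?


Midpoint = (5, 15)
Slope of AB = dy/dx = 8/30 = 0.2667
Perp slope = -dx/dy = -30/8 = -3.7500
b = My - (perp slope)*Mx = 15 + (30*5)/8 = 15 + 18.7500 = 33.7500

y = -3.7500x + 33.7500


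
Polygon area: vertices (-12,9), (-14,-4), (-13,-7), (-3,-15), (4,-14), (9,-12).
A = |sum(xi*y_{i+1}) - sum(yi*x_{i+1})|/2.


sum(xi*y_{i+1}) = -12*(-4) - 14*(-7) - 13*(-15) - 3*(-14) + 4*(-12) + 9*9 = 416
sum(yi*x_{i+1}) = 9*(-14) - 4*(-13) - 7*(-3) - 15*4 - 14*9 - 12*(-12) = -95
Area = |416 + 95|/2 = 511/2 = 255.5000

255.5000 sq units


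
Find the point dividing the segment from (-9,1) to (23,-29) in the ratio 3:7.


Px = (3*23 + 7*(-9))/10 = 6/10 = 0.6000
Py = (3*(-29) + 7*1)/10 = -80/10 = -8.0000

P = (0.6000, -8.0000)


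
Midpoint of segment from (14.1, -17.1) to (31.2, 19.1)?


Mx = (14.1 + 31.2)/2 = 45.3/2 = 22.6500
My = (-17.1 + 19.1)/2 = 2.0/2 = 1.0000

(22.6500, 1.0000)


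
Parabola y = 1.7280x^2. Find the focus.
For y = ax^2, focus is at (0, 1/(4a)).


a = 1.7280
4a = 6.9120
focus = (0, 1/6.9120) = (0, 0.1447)

Focus = (0, 0.1447)


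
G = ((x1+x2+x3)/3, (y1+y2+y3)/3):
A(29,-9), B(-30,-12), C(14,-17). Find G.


Gx = (29- 30+14)/3 = 13/3 = 4.3333
Gy = (-9- 12- 17)/3 = -38/3 = -12.6667

G = (4.3333, -12.6667)


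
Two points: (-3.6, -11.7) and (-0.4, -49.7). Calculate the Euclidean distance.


dx = -0.4 + 3.6 = 3.2
dy = -49.7 + 11.7 = -38.0
d = sqrt(10.24 + 1444.0) = sqrt(1454.24) = 38.1345

38.1345


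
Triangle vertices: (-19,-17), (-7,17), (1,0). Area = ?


-19*(17-0) = -323
-7*(0+ 17) = -119
1*(-17-17) = -34
sum = -476
Area = |-476|/2 = 238.0000

238.0000 sq units


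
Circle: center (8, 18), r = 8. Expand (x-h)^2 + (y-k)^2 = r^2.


(x-8)^2 + (y-18)^2 = 8^2
D = -2h = -16, E = -2k = -36
F = h^2+k^2-r^2 = 64+324-64 = 324

x^2 + y^2 - 16x - 36y + 324 = 0


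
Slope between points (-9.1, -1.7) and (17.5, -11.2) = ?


dy = -11.2 + 1.7 = -9.5
dx = 17.5 + 9.1 = 26.6
m = -9.5/26.6 = -0.3571

m = -0.3571


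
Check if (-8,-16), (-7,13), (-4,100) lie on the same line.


-8*(13-100) - 7*(100+ 16) - 4*(-16-13)
= 696 - 812 + 116 = 0

Yes, collinear (determinant = 0)


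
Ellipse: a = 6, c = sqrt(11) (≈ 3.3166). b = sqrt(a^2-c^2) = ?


b^2 = 6^2 - (sqrt(11))^2 = 36 - 11 = 25
b = sqrt(25) = 5

b = 5


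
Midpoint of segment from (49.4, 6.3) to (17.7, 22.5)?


Mx = (49.4 + 17.7)/2 = 67.1/2 = 33.5500
My = (6.3 + 22.5)/2 = 28.8/2 = 14.4000

(33.5500, 14.4000)


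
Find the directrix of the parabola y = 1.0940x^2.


a = 1.0940
1/(4a) = 0.2285
directrix: y = -0.2285 = -0.2285

y = -0.2285


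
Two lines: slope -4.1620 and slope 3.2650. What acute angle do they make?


m1-m2 = -7.427
1+m1*m2 = -12.58893
tan(theta) = |-7.427/(-12.58893)| = 0.589963
theta = arctan(|-7.427/(-12.58893)|) = 30.5390 degrees (acute angle)

30.5390 degrees


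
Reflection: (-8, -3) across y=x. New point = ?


Reflection rule for y=x: (y, x)
(-8, -3) -> (-3, -8)

(-3, -8)


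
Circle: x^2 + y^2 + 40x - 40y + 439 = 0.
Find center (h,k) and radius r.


h = -D/2 = -40/2 = -20
k = -E/2 = 40/2 = 20
r^2 = h^2 + k^2 - F = 400 + 400 - 439 = 361
r = 19

Center (-20, 20), radius = 19


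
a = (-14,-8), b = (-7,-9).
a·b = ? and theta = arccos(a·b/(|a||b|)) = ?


a·b = -14*(-7) - 8*(-9) = 98 + 72 = 170
|a| = sqrt(196+64) = 16.1245
|b| = sqrt(49+81) = 11.4018
cos(theta) = 170/(sqrt(260)*sqrt(130)) = 170/sqrt(33800) = 0.924678
theta = arccos(170/sqrt(33800)) = 22.3801 degrees

a·b = 170, theta = 22.3801 deg


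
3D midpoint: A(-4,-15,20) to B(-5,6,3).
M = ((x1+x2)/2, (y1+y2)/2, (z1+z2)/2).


Mx = (-4- 5)/2 = -4.5000
My = (-15+6)/2 = -4.5000
Mz = (20+3)/2 = 11.5000

M = (-4.5000, -4.5000, 11.5000)


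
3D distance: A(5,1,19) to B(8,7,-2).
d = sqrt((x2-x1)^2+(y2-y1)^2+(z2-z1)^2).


dx=3, dy=6, dz=-21
d = sqrt(9+36+441) = sqrt(486) = 22.0454

22.0454


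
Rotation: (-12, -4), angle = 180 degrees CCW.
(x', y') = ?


cos(180) = -1, sin(180) = 0
x' = -12*(-1) + 4*0 = 12
y' = -12*0 - 4*(-1) = 4

(12, 4)


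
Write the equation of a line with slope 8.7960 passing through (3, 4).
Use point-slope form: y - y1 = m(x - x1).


y - 4 = 8.7960(x - 3)
y = 8.7960x + 4 - 8.7960*3
y = 8.7960x - 22.3880

y = 8.7960x - 22.3880


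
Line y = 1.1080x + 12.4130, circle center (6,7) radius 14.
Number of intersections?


Substitute y = 1.1080x + 12.4130: (x-6)^2 + (1.1080x+12.4130-7)^2 = 196
Expand to Ax^2 + Bx + C = 0, where b-k = 5.413
A = 1+m^2 = 2.227664
B = 2(m(b-k) - h) = 2(1.1080*5.413 - 6) = -0.004792
C = h^2 + (b-k)^2 - r^2 = 36 + 29.300569 - 196 = -130.699431
disc = B^2-4AC = 0 + 1164.6177 = 1164.6177
disc > 0

2 intersection points


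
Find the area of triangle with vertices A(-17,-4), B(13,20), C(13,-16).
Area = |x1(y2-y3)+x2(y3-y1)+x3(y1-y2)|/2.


-17*(20+ 16) = -612
13*(-16+ 4) = -156
13*(-4-20) = -312
sum = -1080
Area = |-1080|/2 = 540.0000

540.0000 sq units


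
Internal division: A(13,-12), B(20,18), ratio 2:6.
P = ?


Px = (2*20 + 6*13)/8 = 118/8 = 14.7500
Py = (2*18 + 6*(-12))/8 = -36/8 = -4.5000

P = (14.7500, -4.5000)


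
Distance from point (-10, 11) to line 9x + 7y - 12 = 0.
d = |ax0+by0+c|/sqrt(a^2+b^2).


|9*(-10) + 7*11 - 12| = |-25| = 25
sqrt(81 + 49) = sqrt(130) = 11.4018
d = 25/sqrt(130) = 2.1926

2.1926


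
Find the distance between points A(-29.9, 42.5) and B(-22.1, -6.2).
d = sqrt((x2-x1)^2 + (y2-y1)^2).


dx = -22.1 + 29.9 = 7.8
dy = -6.2 - 42.5 = -48.7
d = sqrt(60.84 + 2371.69) = sqrt(2432.53) = 49.3207

49.3207


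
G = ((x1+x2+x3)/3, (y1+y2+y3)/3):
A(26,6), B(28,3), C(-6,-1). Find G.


Gx = (26+28- 6)/3 = 48/3 = 16.0000
Gy = (6+3- 1)/3 = 8/3 = 2.6667

G = (16.0000, 2.6667)


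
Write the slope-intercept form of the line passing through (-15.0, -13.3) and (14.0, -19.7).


m = (-6.4)/(29.0) = -0.2207
b = y1 - m*x1 = -13.3 - (-6.4*(-15.0))/(29.0) = -13.3 - 3.3103 = -16.6103

y = -0.2207x - 16.6103


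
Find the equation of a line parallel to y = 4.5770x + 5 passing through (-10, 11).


Parallel lines have equal slopes.
m2 = 4.5770
b2 = 11 - 4.5770*(-10) = 56.7700

y = 4.5770x + 56.7700


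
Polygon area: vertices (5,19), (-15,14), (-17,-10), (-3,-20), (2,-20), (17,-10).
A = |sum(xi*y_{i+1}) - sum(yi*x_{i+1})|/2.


sum(xi*y_{i+1}) = 5*14 - 15*(-10) - 17*(-20) - 3*(-20) + 2*(-10) + 17*19 = 923
sum(yi*x_{i+1}) = 19*(-15) + 14*(-17) - 10*(-3) - 20*2 - 20*17 - 10*5 = -923
Area = |923 + 923|/2 = 1846/2 = 923.0000

923.0000 sq units


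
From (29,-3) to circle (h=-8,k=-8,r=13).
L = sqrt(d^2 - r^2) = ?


d = sqrt((29+ 8)^2 + (-3+ 8)^2) = sqrt(1369+25) = 37.3363
L = sqrt(1394.0000 - 169) = sqrt(1225.0000) = 35.0000

35.0000


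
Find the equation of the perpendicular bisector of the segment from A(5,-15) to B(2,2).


Midpoint = (3.5, -6.5)
Slope of AB = dy/dx = 17/(-3) = -5.6667
Perp slope = -dx/dy = 3/17 = 0.1765
b = My - (perp slope)*Mx = -6.5 + (-3*3.5)/17 = -6.5 - 0.6176 = -7.1176

y = 0.1765x - 7.1176


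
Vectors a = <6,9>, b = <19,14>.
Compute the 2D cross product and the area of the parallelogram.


cross = 6*14 - 9*19 = 84 - 171 = -87
Parallelogram area = |-87| = 87

cross = -87, parallelogram area = 87


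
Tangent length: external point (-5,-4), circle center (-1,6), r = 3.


d = sqrt((-5+ 1)^2 + (-4-6)^2) = sqrt(16+100) = 10.7703
L = sqrt(116.0000 - 9) = sqrt(107.0000) = 10.3441

10.3441


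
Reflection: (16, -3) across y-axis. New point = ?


Reflection rule for y-axis: (-x, y)
(16, -3) -> (-16, -3)

(-16, -3)


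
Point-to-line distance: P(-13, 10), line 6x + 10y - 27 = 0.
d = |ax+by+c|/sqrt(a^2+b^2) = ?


|6*(-13) + 10*10 - 27| = |-5| = 5
sqrt(36 + 100) = sqrt(136) = 11.6619
d = 5/sqrt(136) = 0.4287

0.4287


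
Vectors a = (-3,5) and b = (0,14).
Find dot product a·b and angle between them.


a·b = -3*0 + 5*14 = 0 + 70 = 70
|a| = sqrt(9+25) = 5.8310
|b| = sqrt(0+196) = 14.0000
cos(theta) = 70/(sqrt(34)*sqrt(196)) = 70/sqrt(6664) = 0.857493
theta = arccos(70/sqrt(6664)) = 30.9638 degrees

a·b = 70, theta = 30.9638 deg


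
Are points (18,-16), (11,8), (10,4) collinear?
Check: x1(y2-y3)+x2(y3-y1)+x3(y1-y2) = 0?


18*(8-4) + 11*(4+ 16) + 10*(-16-8)
= 72 + 220 - 240 = 52

No, not collinear (determinant = 52)


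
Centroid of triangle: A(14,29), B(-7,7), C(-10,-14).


Gx = (14- 7- 10)/3 = -3/3 = -1.0000
Gy = (29+7- 14)/3 = 22/3 = 7.3333

G = (-1.0000, 7.3333)


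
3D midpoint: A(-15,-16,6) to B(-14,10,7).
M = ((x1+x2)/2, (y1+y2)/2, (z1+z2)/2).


Mx = (-15- 14)/2 = -14.5000
My = (-16+10)/2 = -3.0000
Mz = (6+7)/2 = 6.5000

M = (-14.5000, -3.0000, 6.5000)


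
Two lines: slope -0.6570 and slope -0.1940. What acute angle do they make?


m1-m2 = -0.463
1+m1*m2 = 1.127458
tan(theta) = |-0.463/1.127458| = 0.410658
theta = arctan(|-0.463/1.127458|) = 22.3259 degrees (acute angle)

22.3259 degrees


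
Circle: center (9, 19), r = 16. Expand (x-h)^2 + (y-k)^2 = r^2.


(x-9)^2 + (y-19)^2 = 16^2
D = -2h = -18, E = -2k = -38
F = h^2+k^2-r^2 = 81+361-256 = 186

x^2 + y^2 - 18x - 38y + 186 = 0


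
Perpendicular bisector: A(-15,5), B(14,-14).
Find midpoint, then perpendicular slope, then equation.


Midpoint = (-0.5, -4.5)
Slope of AB = dy/dx = -19/29 = -0.6552
Perp slope = -dx/dy = 29/19 = 1.5263
b = My - (perp slope)*Mx = -4.5 + (29*(-0.5))/(-19) = -4.5 + 0.7632 = -3.7368

y = 1.5263x - 3.7368


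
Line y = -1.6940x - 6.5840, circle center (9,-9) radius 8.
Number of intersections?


Substitute y = -1.6940x - 6.5840: (x-9)^2 + (-1.6940x- 6.5840+ 9)^2 = 64
Expand to Ax^2 + Bx + C = 0, where b-k = 2.416
A = 1+m^2 = 3.869636
B = 2(m(b-k) - h) = 2(-1.6940*2.416 - 9) = -26.185408
C = h^2 + (b-k)^2 - r^2 = 81 + 5.837056 - 64 = 22.837056
disc = B^2-4AC = 685.6756 - 353.4844 = 332.1912
disc > 0

2 intersection points


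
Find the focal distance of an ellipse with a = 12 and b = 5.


c^2 = 12^2 - 5^2 = 144 - 25 = 119
c = sqrt(119) = 10.9087

c = 10.9087


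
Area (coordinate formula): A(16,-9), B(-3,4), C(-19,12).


16*(4-12) = -128
-3*(12+ 9) = -63
-19*(-9-4) = 247
sum = 56
Area = |56|/2 = 28.0000

28.0000 sq units


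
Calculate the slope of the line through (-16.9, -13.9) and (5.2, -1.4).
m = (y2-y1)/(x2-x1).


dy = -1.4 + 13.9 = 12.5
dx = 5.2 + 16.9 = 22.1
m = 12.5/22.1 = 0.5656

m = 0.5656


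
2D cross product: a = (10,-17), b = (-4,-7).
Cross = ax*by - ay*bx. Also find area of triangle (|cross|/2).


cross = 10*(-7) + 17*(-4) = -70 - 68 = -138
Triangle area = |-138|/2 = 138/2 = 69.0000

cross = -138, triangle area = 69.0000


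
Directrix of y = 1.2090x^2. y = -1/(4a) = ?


a = 1.2090
1/(4a) = 0.2068
directrix: y = -0.2068 = -0.2068

y = -0.2068


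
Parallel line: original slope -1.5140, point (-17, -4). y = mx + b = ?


Parallel lines have equal slopes.
m2 = -1.5140
b2 = -4 + 1.5140*(-17) = -29.7380

y = -1.5140x - 29.7380


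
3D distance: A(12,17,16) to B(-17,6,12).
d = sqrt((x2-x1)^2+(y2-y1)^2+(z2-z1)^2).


dx=-29, dy=-11, dz=-4
d = sqrt(841+121+16) = sqrt(978) = 31.2730

31.2730


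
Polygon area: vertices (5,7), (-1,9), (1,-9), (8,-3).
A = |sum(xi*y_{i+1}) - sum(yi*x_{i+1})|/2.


sum(xi*y_{i+1}) = 5*9 - 1*(-9) + 1*(-3) + 8*7 = 107
sum(yi*x_{i+1}) = 7*(-1) + 9*1 - 9*8 - 3*5 = -85
Area = |107 + 85|/2 = 192/2 = 96.0000

96.0000 sq units


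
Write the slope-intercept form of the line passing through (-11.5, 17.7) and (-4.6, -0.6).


m = (-18.3)/(6.9) = -2.6522
b = y1 - m*x1 = 17.7 - (-18.3*(-11.5))/(6.9) = 17.7 - 30.5000 = -12.8000

y = -2.6522x - 12.8000


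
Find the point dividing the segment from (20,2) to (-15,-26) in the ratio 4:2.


Px = (4*(-15) + 2*20)/6 = -20/6 = -3.3333
Py = (4*(-26) + 2*2)/6 = -100/6 = -16.6667

P = (-3.3333, -16.6667)


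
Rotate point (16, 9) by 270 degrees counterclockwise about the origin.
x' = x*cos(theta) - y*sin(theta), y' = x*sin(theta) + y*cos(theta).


cos(270) = 0, sin(270) = -1
x' = 16*0 - 9*(-1) = 9
y' = 16*(-1) + 9*0 = -16

(9, -16)


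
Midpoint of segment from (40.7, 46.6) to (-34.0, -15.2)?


Mx = (40.7 - 34.0)/2 = 6.7/2 = 3.3500
My = (46.6 - 15.2)/2 = 31.4/2 = 15.7000

(3.3500, 15.7000)


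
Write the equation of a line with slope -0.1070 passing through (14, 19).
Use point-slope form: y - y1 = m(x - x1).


y - 19 = -0.1070(x - 14)
y = -0.1070x + 19 + 0.1070*14
y = -0.1070x + 20.4980

y = -0.1070x + 20.4980


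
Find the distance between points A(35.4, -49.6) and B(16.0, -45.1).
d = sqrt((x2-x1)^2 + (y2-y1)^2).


dx = 16.0 - 35.4 = -19.4
dy = -45.1 + 49.6 = 4.5
d = sqrt(376.36 + 20.25) = sqrt(396.61) = 19.9151

19.9151


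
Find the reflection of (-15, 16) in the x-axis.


Reflection rule for x-axis: (x, -y)
(-15, 16) -> (-15, -16)

(-15, -16)


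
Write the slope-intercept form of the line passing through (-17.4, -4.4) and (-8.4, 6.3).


m = (10.7)/(9) = 1.1889
b = y1 - m*x1 = -4.4 - (10.7*(-17.4))/(9) = -4.4 + 20.6867 = 16.2867

y = 1.1889x + 16.2867


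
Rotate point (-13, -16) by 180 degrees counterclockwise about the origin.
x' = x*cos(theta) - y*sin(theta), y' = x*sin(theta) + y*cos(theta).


cos(180) = -1, sin(180) = 0
x' = -13*(-1) + 16*0 = 13
y' = -13*0 - 16*(-1) = 16

(13, 16)


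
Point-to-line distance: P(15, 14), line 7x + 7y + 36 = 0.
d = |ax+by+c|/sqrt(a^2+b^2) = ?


|7*15 + 7*14 + 36| = |239| = 239
sqrt(49 + 49) = sqrt(98) = 9.8995
d = 239/sqrt(98) = 24.1426

24.1426


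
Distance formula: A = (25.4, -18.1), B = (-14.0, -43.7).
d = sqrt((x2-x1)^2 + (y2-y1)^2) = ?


dx = -14.0 - 25.4 = -39.4
dy = -43.7 + 18.1 = -25.6
d = sqrt(1552.36 + 655.36) = sqrt(2207.72) = 46.9864

46.9864


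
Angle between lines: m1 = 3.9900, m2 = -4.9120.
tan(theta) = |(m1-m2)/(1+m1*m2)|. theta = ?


m1-m2 = 8.902
1+m1*m2 = -18.59888
tan(theta) = |8.902/(-18.59888)| = 0.478631
theta = arctan(|8.902/(-18.59888)|) = 25.5772 degrees (acute angle)

25.5772 degrees


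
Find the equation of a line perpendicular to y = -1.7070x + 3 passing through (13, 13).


Perpendicular slope = -1/m1 = -1/(-1.7070) = 0.5858
b2 = y0 - m2*x0 = 13 + 13/(-1.7070) = 13 - 7.6157 = 5.3843

y = 0.5858x + 5.3843


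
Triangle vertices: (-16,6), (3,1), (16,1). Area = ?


-16*(1-1) = 0
3*(1-6) = -15
16*(6-1) = 80
sum = 65
Area = |65|/2 = 32.5000

32.5000 sq units


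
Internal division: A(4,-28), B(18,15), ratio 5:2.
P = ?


Px = (5*18 + 2*4)/7 = 98/7 = 14.0000
Py = (5*15 + 2*(-28))/7 = 19/7 = 2.7143

P = (14.0000, 2.7143)


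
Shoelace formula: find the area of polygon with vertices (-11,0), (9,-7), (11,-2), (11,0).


sum(xi*y_{i+1}) = -11*(-7) + 9*(-2) + 11*0 + 11*0 = 59
sum(yi*x_{i+1}) = 0*9 - 7*11 - 2*11 + 0*(-11) = -99
Area = |59 + 99|/2 = 158/2 = 79.0000

79.0000 sq units


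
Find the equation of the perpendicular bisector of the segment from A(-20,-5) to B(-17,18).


Midpoint = (-18.5, 6.5)
Slope of AB = dy/dx = 23/3 = 7.6667
Perp slope = -dx/dy = -3/23 = -0.1304
b = My - (perp slope)*Mx = 6.5 + (3*(-18.5))/23 = 6.5 - 2.4130 = 4.0870

y = -0.1304x + 4.0870


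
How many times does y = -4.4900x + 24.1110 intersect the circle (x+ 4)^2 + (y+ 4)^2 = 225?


Substitute y = -4.4900x + 24.1110: (x+ 4)^2 + (-4.4900x+24.1110+ 4)^2 = 225
Expand to Ax^2 + Bx + C = 0, where b-k = 28.111
A = 1+m^2 = 21.1601
B = 2(m(b-k) - h) = 2(-4.4900*28.111 + 4) = -244.43678
C = h^2 + (b-k)^2 - r^2 = 16 + 790.228321 - 225 = 581.228321
disc = B^2-4AC = 59749.3394 - 49195.3976 = 10553.9418
disc > 0

2 intersection points


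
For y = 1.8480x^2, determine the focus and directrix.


a = 1.8480
1/(4a) = 0.1353
Focus = (0, 0.1353)
Directrix: y = -0.1353

Focus = (0, 0.1353), Directrix: y = -0.1353


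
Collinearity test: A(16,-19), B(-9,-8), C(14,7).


16*(-8-7) - 9*(7+ 19) + 14*(-19+ 8)
= -240 - 234 - 154 = -628

No, not collinear (determinant = -628)


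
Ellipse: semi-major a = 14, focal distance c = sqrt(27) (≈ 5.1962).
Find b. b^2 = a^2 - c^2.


b^2 = 14^2 - (sqrt(27))^2 = 196 - 27 = 169
b = sqrt(169) = 13

b = 13


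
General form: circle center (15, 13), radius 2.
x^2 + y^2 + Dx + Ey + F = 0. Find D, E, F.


(x-15)^2 + (y-13)^2 = 2^2
D = -2h = -30, E = -2k = -26
F = h^2+k^2-r^2 = 225+169-4 = 390

D = -30, E = -26, F = 390


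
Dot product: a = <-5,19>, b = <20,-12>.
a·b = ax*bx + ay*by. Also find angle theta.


a·b = -5*20 + 19*(-12) = -100 - 228 = -328
|a| = sqrt(25+361) = 19.6469
|b| = sqrt(400+144) = 23.3238
cos(theta) = -328/(sqrt(386)*sqrt(544)) = -328/sqrt(209984) = -0.715782
theta = arccos(-328/sqrt(209984)) = 135.7073 degrees

a·b = -328, theta = 135.7073 deg


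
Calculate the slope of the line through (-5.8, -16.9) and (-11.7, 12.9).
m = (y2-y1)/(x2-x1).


dy = 12.9 + 16.9 = 29.8
dx = -11.7 + 5.8 = -5.9
m = 29.8/(-5.9) = -5.0508

m = -5.0508


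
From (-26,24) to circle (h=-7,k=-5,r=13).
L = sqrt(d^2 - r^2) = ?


d = sqrt((-26+ 7)^2 + (24+ 5)^2) = sqrt(361+841) = 34.6699
L = sqrt(1202.0000 - 169) = sqrt(1033.0000) = 32.1403

32.1403


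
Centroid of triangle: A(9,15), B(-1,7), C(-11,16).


Gx = (9- 1- 11)/3 = -3/3 = -1.0000
Gy = (15+7+16)/3 = 38/3 = 12.6667

G = (-1.0000, 12.6667)


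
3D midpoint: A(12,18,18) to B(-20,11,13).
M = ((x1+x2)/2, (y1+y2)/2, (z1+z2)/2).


Mx = (12- 20)/2 = -4.0000
My = (18+11)/2 = 14.5000
Mz = (18+13)/2 = 15.5000

M = (-4.0000, 14.5000, 15.5000)


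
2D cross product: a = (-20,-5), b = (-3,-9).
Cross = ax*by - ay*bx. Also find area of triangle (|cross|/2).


cross = -20*(-9) + 5*(-3) = 180 - 15 = 165
Triangle area = |165|/2 = 165/2 = 82.5000

cross = 165, triangle area = 82.5000


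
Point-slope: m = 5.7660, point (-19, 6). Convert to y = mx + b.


y - 6 = 5.7660(x + 19)
y = 5.7660x + 6 - 5.7660*(-19)
y = 5.7660x + 115.5540

y = 5.7660x + 115.5540


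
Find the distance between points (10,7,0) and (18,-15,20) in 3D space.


dx=8, dy=-22, dz=20
d = sqrt(64+484+400) = sqrt(948) = 30.7896

30.7896


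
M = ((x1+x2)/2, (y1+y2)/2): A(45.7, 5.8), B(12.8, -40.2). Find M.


Mx = (45.7 + 12.8)/2 = 58.5/2 = 29.2500
My = (5.8 - 40.2)/2 = -34.4/2 = -17.2000

(29.2500, -17.2000)


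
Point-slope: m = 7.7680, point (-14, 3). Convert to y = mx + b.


y - 3 = 7.7680(x + 14)
y = 7.7680x + 3 - 7.7680*(-14)
y = 7.7680x + 111.7520

y = 7.7680x + 111.7520


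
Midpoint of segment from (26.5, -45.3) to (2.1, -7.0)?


Mx = (26.5 + 2.1)/2 = 28.6/2 = 14.3000
My = (-45.3 - 7.0)/2 = -52.3/2 = -26.1500

(14.3000, -26.1500)


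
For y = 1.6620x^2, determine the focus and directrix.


a = 1.6620
1/(4a) = 0.1504
Focus = (0, 0.1504)
Directrix: y = -0.1504

Focus = (0, 0.1504), Directrix: y = -0.1504


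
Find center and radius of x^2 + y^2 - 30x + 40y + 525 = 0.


h = -D/2 = 30/2 = 15
k = -E/2 = -40/2 = -20
r^2 = h^2 + k^2 - F = 225 + 400 - 525 = 100
r = 10

Center (15, -20), radius = 10


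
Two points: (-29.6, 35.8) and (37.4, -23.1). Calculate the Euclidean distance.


dx = 37.4 + 29.6 = 67.0
dy = -23.1 - 35.8 = -58.9
d = sqrt(4489.0 + 3469.21) = sqrt(7958.21) = 89.2088

89.2088


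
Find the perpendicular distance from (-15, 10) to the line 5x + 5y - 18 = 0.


|5*(-15) + 5*10 - 18| = |-43| = 43
sqrt(25 + 25) = sqrt(50) = 7.0711
d = 43/sqrt(50) = 6.0811

6.0811


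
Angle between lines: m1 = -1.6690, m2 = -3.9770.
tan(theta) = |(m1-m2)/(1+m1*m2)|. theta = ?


m1-m2 = 2.308
1+m1*m2 = 7.637613
tan(theta) = |2.308/7.637613| = 0.302189
theta = arctan(|2.308/7.637613|) = 16.8142 degrees (acute angle)

16.8142 degrees


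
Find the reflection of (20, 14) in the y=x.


Reflection rule for y=x: (y, x)
(20, 14) -> (14, 20)

(14, 20)


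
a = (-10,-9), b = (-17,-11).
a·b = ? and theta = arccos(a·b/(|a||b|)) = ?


a·b = -10*(-17) - 9*(-11) = 170 + 99 = 269
|a| = sqrt(100+81) = 13.4536
|b| = sqrt(289+121) = 20.2485
cos(theta) = 269/(sqrt(181)*sqrt(410)) = 269/sqrt(74210) = 0.987464
theta = arccos(269/sqrt(74210)) = 9.0820 degrees

a·b = 269, theta = 9.0820 deg


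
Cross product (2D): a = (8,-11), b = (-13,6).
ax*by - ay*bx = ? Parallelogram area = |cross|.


cross = 8*6 + 11*(-13) = 48 - 143 = -95
Parallelogram area = |-95| = 95

cross = -95, parallelogram area = 95


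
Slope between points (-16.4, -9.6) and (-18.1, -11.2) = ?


dy = -11.2 + 9.6 = -1.6
dx = -18.1 + 16.4 = -1.7
m = -1.6/(-1.7) = 0.9412

m = 0.9412


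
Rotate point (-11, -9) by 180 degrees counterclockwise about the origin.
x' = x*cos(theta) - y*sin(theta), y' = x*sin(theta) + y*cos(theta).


cos(180) = -1, sin(180) = 0
x' = -11*(-1) + 9*0 = 11
y' = -11*0 - 9*(-1) = 9

(11, 9)


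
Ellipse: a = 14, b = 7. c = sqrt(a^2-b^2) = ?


c^2 = 14^2 - 7^2 = 196 - 49 = 147
c = sqrt(147) = 12.1244

c = 12.1244


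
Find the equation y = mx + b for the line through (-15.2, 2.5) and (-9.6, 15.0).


m = (12.5)/(5.6) = 2.2321
b = y1 - m*x1 = 2.5 - (12.5*(-15.2))/(5.6) = 2.5 + 33.9286 = 36.4286

y = 2.2321x + 36.4286


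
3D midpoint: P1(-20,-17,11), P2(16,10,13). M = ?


Mx = (-20+16)/2 = -2.0000
My = (-17+10)/2 = -3.5000
Mz = (11+13)/2 = 12.0000

M = (-2.0000, -3.5000, 12.0000)


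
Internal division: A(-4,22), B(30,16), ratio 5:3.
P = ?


Px = (5*30 + 3*(-4))/8 = 138/8 = 17.2500
Py = (5*16 + 3*22)/8 = 146/8 = 18.2500

P = (17.2500, 18.2500)


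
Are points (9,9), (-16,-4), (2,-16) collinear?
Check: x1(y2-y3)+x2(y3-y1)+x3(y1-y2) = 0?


9*(-4+ 16) - 16*(-16-9) + 2*(9+ 4)
= 108 + 400 + 26 = 534

No, not collinear (determinant = 534)


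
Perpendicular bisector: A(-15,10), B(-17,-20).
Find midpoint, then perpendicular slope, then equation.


Midpoint = (-16, -5)
Slope of AB = dy/dx = -30/(-2) = 15.0000
Perp slope = -dx/dy = -2/30 = -0.0667
b = My - (perp slope)*Mx = -5 + (-2*(-16))/(-30) = -5 - 1.0667 = -6.0667

y = -0.0667x - 6.0667


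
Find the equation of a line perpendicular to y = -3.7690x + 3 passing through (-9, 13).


Perpendicular slope = -1/m1 = -1/(-3.7690) = 0.2653
b2 = y0 - m2*x0 = 13 - 9/(-3.7690) = 13 + 2.3879 = 15.3879

y = 0.2653x + 15.3879


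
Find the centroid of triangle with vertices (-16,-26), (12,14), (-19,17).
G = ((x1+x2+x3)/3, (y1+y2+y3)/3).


Gx = (-16+12- 19)/3 = -23/3 = -7.6667
Gy = (-26+14+17)/3 = 5/3 = 1.6667

G = (-7.6667, 1.6667)


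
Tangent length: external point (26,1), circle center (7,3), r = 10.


d = sqrt((26-7)^2 + (1-3)^2) = sqrt(361+4) = 19.1050
L = sqrt(365.0000 - 100) = sqrt(265.0000) = 16.2788

16.2788


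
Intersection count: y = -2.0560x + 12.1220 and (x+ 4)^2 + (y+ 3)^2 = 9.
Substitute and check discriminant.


Substitute y = -2.0560x + 12.1220: (x+ 4)^2 + (-2.0560x+12.1220+ 3)^2 = 9
Expand to Ax^2 + Bx + C = 0, where b-k = 15.122
A = 1+m^2 = 5.227136
B = 2(m(b-k) - h) = 2(-2.0560*15.122 + 4) = -54.181664
C = h^2 + (b-k)^2 - r^2 = 16 + 228.674884 - 9 = 235.674884
disc = B^2-4AC = 2935.6527 - 4927.6187 = -1991.9660
disc < 0

0 intersection points


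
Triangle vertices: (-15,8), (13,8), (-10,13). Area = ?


-15*(8-13) = 75
13*(13-8) = 65
-10*(8-8) = 0
sum = 140
Area = |140|/2 = 70.0000

70.0000 sq units
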